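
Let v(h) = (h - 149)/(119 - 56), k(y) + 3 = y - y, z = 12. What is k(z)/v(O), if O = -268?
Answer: 63/139 ≈ 0.45324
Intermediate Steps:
k(y) = -3 (k(y) = -3 + (y - y) = -3 + 0 = -3)
v(h) = -149/63 + h/63 (v(h) = (-149 + h)/63 = (-149 + h)*(1/63) = -149/63 + h/63)
k(z)/v(O) = -3/(-149/63 + (1/63)*(-268)) = -3/(-149/63 - 268/63) = -3/(-139/21) = -3*(-21/139) = 63/139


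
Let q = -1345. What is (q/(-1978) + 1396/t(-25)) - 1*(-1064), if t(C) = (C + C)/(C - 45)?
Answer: 29858701/9890 ≈ 3019.1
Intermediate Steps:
t(C) = 2*C/(-45 + C) (t(C) = (2*C)/(-45 + C) = 2*C/(-45 + C))
(q/(-1978) + 1396/t(-25)) - 1*(-1064) = (-1345/(-1978) + 1396/((2*(-25)/(-45 - 25)))) - 1*(-1064) = (-1345*(-1/1978) + 1396/((2*(-25)/(-70)))) + 1064 = (1345/1978 + 1396/((2*(-25)*(-1/70)))) + 1064 = (1345/1978 + 1396/(5/7)) + 1064 = (1345/1978 + 1396*(7/5)) + 1064 = (1345/1978 + 9772/5) + 1064 = 19335741/9890 + 1064 = 29858701/9890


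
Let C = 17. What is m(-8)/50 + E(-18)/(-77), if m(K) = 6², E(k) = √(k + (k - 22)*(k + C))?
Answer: 18/25 - √22/77 ≈ 0.65909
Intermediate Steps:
E(k) = √(k + (-22 + k)*(17 + k)) (E(k) = √(k + (k - 22)*(k + 17)) = √(k + (-22 + k)*(17 + k)))
m(K) = 36
m(-8)/50 + E(-18)/(-77) = 36/50 + √(-374 + (-18)² - 4*(-18))/(-77) = 36*(1/50) + √(-374 + 324 + 72)*(-1/77) = 18/25 + √22*(-1/77) = 18/25 - √22/77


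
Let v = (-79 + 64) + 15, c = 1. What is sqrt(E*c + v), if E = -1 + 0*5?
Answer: I ≈ 1.0*I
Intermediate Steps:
E = -1 (E = -1 + 0 = -1)
v = 0 (v = -15 + 15 = 0)
sqrt(E*c + v) = sqrt(-1*1 + 0) = sqrt(-1 + 0) = sqrt(-1) = I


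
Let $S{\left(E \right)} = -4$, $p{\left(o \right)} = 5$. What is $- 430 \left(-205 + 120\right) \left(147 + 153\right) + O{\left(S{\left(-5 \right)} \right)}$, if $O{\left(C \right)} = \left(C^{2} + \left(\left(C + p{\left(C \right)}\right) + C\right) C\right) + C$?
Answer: $10965024$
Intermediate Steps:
$O{\left(C \right)} = C + C^{2} + C \left(5 + 2 C\right)$ ($O{\left(C \right)} = \left(C^{2} + \left(\left(C + 5\right) + C\right) C\right) + C = \left(C^{2} + \left(\left(5 + C\right) + C\right) C\right) + C = \left(C^{2} + \left(5 + 2 C\right) C\right) + C = \left(C^{2} + C \left(5 + 2 C\right)\right) + C = C + C^{2} + C \left(5 + 2 C\right)$)
$- 430 \left(-205 + 120\right) \left(147 + 153\right) + O{\left(S{\left(-5 \right)} \right)} = - 430 \left(-205 + 120\right) \left(147 + 153\right) + 3 \left(-4\right) \left(2 - 4\right) = - 430 \left(\left(-85\right) 300\right) + 3 \left(-4\right) \left(-2\right) = \left(-430\right) \left(-25500\right) + 24 = 10965000 + 24 = 10965024$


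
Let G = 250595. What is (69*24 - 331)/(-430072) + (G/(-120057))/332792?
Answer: -828856812635/268485947196537 ≈ -0.0030872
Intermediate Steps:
(69*24 - 331)/(-430072) + (G/(-120057))/332792 = (69*24 - 331)/(-430072) + (250595/(-120057))/332792 = (1656 - 331)*(-1/430072) + (250595*(-1/120057))*(1/332792) = 1325*(-1/430072) - 250595/120057*1/332792 = -1325/430072 - 250595/39954009144 = -828856812635/268485947196537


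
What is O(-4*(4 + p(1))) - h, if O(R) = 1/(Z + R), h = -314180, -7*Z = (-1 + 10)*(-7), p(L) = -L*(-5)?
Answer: 8482859/27 ≈ 3.1418e+5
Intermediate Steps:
p(L) = 5*L
Z = 9 (Z = -(-1 + 10)*(-7)/7 = -9*(-7)/7 = -1/7*(-63) = 9)
O(R) = 1/(9 + R)
O(-4*(4 + p(1))) - h = 1/(9 - 4*(4 + 5*1)) - 1*(-314180) = 1/(9 - 4*(4 + 5)) + 314180 = 1/(9 - 4*9) + 314180 = 1/(9 - 36) + 314180 = 1/(-27) + 314180 = -1/27 + 314180 = 8482859/27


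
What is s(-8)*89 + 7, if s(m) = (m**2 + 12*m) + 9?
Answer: -2040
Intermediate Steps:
s(m) = 9 + m**2 + 12*m
s(-8)*89 + 7 = (9 + (-8)**2 + 12*(-8))*89 + 7 = (9 + 64 - 96)*89 + 7 = -23*89 + 7 = -2047 + 7 = -2040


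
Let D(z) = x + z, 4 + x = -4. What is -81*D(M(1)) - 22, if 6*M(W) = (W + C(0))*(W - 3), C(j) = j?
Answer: 653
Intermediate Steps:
x = -8 (x = -4 - 4 = -8)
M(W) = W*(-3 + W)/6 (M(W) = ((W + 0)*(W - 3))/6 = (W*(-3 + W))/6 = W*(-3 + W)/6)
D(z) = -8 + z
-81*D(M(1)) - 22 = -81*(-8 + (1/6)*1*(-3 + 1)) - 22 = -81*(-8 + (1/6)*1*(-2)) - 22 = -81*(-8 - 1/3) - 22 = -81*(-25/3) - 22 = 675 - 22 = 653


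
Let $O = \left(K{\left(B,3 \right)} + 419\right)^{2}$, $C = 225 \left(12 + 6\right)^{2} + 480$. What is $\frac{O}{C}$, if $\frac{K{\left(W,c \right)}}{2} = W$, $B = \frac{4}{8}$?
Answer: $\frac{2940}{1223} \approx 2.4039$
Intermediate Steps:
$B = \frac{1}{2}$ ($B = 4 \cdot \frac{1}{8} = \frac{1}{2} \approx 0.5$)
$K{\left(W,c \right)} = 2 W$
$C = 73380$ ($C = 225 \cdot 18^{2} + 480 = 225 \cdot 324 + 480 = 72900 + 480 = 73380$)
$O = 176400$ ($O = \left(2 \cdot \frac{1}{2} + 419\right)^{2} = \left(1 + 419\right)^{2} = 420^{2} = 176400$)
$\frac{O}{C} = \frac{176400}{73380} = 176400 \cdot \frac{1}{73380} = \frac{2940}{1223}$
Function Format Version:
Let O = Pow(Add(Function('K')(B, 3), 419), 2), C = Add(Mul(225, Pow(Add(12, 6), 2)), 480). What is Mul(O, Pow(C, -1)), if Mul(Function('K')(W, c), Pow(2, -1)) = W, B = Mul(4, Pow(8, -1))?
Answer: Rational(2940, 1223) ≈ 2.4039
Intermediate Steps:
B = Rational(1, 2) (B = Mul(4, Rational(1, 8)) = Rational(1, 2) ≈ 0.50000)
Function('K')(W, c) = Mul(2, W)
C = 73380 (C = Add(Mul(225, Pow(18, 2)), 480) = Add(Mul(225, 324), 480) = Add(72900, 480) = 73380)
O = 176400 (O = Pow(Add(Mul(2, Rational(1, 2)), 419), 2) = Pow(Add(1, 419), 2) = Pow(420, 2) = 176400)
Mul(O, Pow(C, -1)) = Mul(176400, Pow(73380, -1)) = Mul(176400, Rational(1, 73380)) = Rational(2940, 1223)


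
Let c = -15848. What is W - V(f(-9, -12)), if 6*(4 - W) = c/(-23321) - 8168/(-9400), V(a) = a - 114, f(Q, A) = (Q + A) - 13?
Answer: 8316117153/54804350 ≈ 151.74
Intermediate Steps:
f(Q, A) = -13 + A + Q (f(Q, A) = (A + Q) - 13 = -13 + A + Q)
V(a) = -114 + a
W = 205073353/54804350 (W = 4 - (-15848/(-23321) - 8168/(-9400))/6 = 4 - (-15848*(-1/23321) - 8168*(-1/9400))/6 = 4 - (15848/23321 + 1021/1175)/6 = 4 - ⅙*42432141/27402175 = 4 - 14144047/54804350 = 205073353/54804350 ≈ 3.7419)
W - V(f(-9, -12)) = 205073353/54804350 - (-114 + (-13 - 12 - 9)) = 205073353/54804350 - (-114 - 34) = 205073353/54804350 - 1*(-148) = 205073353/54804350 + 148 = 8316117153/54804350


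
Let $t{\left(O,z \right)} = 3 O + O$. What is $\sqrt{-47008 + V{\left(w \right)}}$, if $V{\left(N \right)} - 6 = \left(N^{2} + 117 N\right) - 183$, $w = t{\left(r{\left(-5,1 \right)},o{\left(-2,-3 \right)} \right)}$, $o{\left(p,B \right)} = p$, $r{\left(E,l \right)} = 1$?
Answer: $3 i \sqrt{5189} \approx 216.1 i$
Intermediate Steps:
$t{\left(O,z \right)} = 4 O$
$w = 4$ ($w = 4 \cdot 1 = 4$)
$V{\left(N \right)} = -177 + N^{2} + 117 N$ ($V{\left(N \right)} = 6 - \left(183 - N^{2} - 117 N\right) = 6 + \left(-183 + N^{2} + 117 N\right) = -177 + N^{2} + 117 N$)
$\sqrt{-47008 + V{\left(w \right)}} = \sqrt{-47008 + \left(-177 + 4^{2} + 117 \cdot 4\right)} = \sqrt{-47008 + \left(-177 + 16 + 468\right)} = \sqrt{-47008 + 307} = \sqrt{-46701} = 3 i \sqrt{5189}$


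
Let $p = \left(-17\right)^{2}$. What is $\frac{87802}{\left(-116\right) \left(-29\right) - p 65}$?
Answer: $- \frac{87802}{15421} \approx -5.6937$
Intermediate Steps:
$p = 289$
$\frac{87802}{\left(-116\right) \left(-29\right) - p 65} = \frac{87802}{\left(-116\right) \left(-29\right) - 289 \cdot 65} = \frac{87802}{3364 - 18785} = \frac{87802}{-15421} = 87802 \left(- \frac{1}{15421}\right) = - \frac{87802}{15421}$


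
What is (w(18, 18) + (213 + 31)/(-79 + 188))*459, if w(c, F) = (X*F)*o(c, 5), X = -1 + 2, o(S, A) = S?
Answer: 16322040/109 ≈ 1.4974e+5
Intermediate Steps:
X = 1
w(c, F) = F*c (w(c, F) = (1*F)*c = F*c)
(w(18, 18) + (213 + 31)/(-79 + 188))*459 = (18*18 + (213 + 31)/(-79 + 188))*459 = (324 + 244/109)*459 = (35560/109)*459 = 16322040/109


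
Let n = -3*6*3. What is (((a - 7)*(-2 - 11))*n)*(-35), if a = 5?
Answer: 49140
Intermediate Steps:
n = -54 (n = -18*3 = -54)
(((a - 7)*(-2 - 11))*n)*(-35) = (((5 - 7)*(-2 - 11))*(-54))*(-35) = (-2*(-13)*(-54))*(-35) = (26*(-54))*(-35) = -1404*(-35) = 49140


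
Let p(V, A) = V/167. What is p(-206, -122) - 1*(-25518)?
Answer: 4261300/167 ≈ 25517.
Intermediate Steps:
p(V, A) = V/167 (p(V, A) = V*(1/167) = V/167)
p(-206, -122) - 1*(-25518) = (1/167)*(-206) - 1*(-25518) = -206/167 + 25518 = 4261300/167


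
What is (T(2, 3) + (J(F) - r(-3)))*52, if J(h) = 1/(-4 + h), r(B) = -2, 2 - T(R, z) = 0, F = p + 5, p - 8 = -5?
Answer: 221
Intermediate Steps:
p = 3 (p = 8 - 5 = 3)
F = 8 (F = 3 + 5 = 8)
T(R, z) = 2 (T(R, z) = 2 - 1*0 = 2 + 0 = 2)
(T(2, 3) + (J(F) - r(-3)))*52 = (2 + (1/(-4 + 8) - 1*(-2)))*52 = (2 + (1/4 + 2))*52 = (2 + (¼ + 2))*52 = (2 + 9/4)*52 = (17/4)*52 = 221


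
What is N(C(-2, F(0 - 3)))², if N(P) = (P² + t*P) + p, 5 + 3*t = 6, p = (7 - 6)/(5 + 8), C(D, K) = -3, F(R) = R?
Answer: 11025/169 ≈ 65.237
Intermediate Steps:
p = 1/13 ≈ 0.076923
t = ⅓ (t = -5/3 + (⅓)*6 = -5/3 + 2 = ⅓ ≈ 0.33333)
N(P) = 1/13 + P² + P/3 (N(P) = (P² + P/3) + 1/13 = 1/13 + P² + P/3)
N(C(-2, F(0 - 3)))² = (1/13 + (-3)² + (⅓)*(-3))² = (1/13 + 9 - 1)² = (105/13)² = 11025/169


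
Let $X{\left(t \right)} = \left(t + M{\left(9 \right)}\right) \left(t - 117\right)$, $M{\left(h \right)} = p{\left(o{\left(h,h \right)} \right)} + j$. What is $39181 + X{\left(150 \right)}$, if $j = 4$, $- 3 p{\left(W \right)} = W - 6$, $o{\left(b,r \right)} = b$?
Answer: $44230$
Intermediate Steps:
$p{\left(W \right)} = 2 - \frac{W}{3}$ ($p{\left(W \right)} = - \frac{W - 6}{3} = - \frac{-6 + W}{3} = 2 - \frac{W}{3}$)
$M{\left(h \right)} = 6 - \frac{h}{3}$ ($M{\left(h \right)} = \left(2 - \frac{h}{3}\right) + 4 = 6 - \frac{h}{3}$)
$X{\left(t \right)} = \left(-117 + t\right) \left(3 + t\right)$ ($X{\left(t \right)} = \left(t + \left(6 - 3\right)\right) \left(t - 117\right) = \left(t + \left(6 - 3\right)\right) \left(-117 + t\right) = \left(t + 3\right) \left(-117 + t\right) = \left(3 + t\right) \left(-117 + t\right) = \left(-117 + t\right) \left(3 + t\right)$)
$39181 + X{\left(150 \right)} = 39181 - \left(17451 - 22500\right) = 39181 - -5049 = 39181 + 5049 = 44230$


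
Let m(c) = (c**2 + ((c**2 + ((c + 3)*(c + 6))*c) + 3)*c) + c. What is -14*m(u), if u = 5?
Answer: -33180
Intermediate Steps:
m(c) = c + c**2 + c*(3 + c**2 + c*(3 + c)*(6 + c)) (m(c) = (c**2 + ((c**2 + ((3 + c)*(6 + c))*c) + 3)*c) + c = (c**2 + ((c**2 + c*(3 + c)*(6 + c)) + 3)*c) + c = (c**2 + (3 + c**2 + c*(3 + c)*(6 + c))*c) + c = (c**2 + c*(3 + c**2 + c*(3 + c)*(6 + c))) + c = c + c**2 + c*(3 + c**2 + c*(3 + c)*(6 + c)))
-14*m(u) = -70*(4 + 5**3 + 10*5**2 + 19*5) = -70*(4 + 125 + 10*25 + 95) = -70*(4 + 125 + 250 + 95) = -70*474 = -14*2370 = -33180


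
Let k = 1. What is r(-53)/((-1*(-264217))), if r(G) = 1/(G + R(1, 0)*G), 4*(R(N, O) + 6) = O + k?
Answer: 4/266066519 ≈ 1.5034e-8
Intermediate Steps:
R(N, O) = -23/4 + O/4 (R(N, O) = -6 + (O + 1)/4 = -6 + (1 + O)/4 = -6 + (¼ + O/4) = -23/4 + O/4)
r(G) = -4/(19*G) (r(G) = 1/(G + (-23/4 + (¼)*0)*G) = 1/(G + (-23/4 + 0)*G) = 1/(G - 23*G/4) = 1/(-19*G/4) = -4/(19*G))
r(-53)/((-1*(-264217))) = (-4/19/(-53))/((-1*(-264217))) = -4/19*(-1/53)/264217 = (4/1007)*(1/264217) = 4/266066519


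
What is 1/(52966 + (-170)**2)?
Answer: 1/81866 ≈ 1.2215e-5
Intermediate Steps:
1/(52966 + (-170)**2) = 1/(52966 + 28900) = 1/81866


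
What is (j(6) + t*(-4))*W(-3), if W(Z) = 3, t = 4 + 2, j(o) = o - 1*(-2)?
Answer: -48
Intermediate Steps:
j(o) = 2 + o (j(o) = o + 2 = 2 + o)
t = 6
(j(6) + t*(-4))*W(-3) = ((2 + 6) + 6*(-4))*3 = (8 - 24)*3 = -16*3 = -48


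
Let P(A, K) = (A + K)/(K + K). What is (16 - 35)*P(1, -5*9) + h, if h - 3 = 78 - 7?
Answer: 2912/45 ≈ 64.711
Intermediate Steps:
P(A, K) = (A + K)/(2*K) (P(A, K) = (A + K)/((2*K)) = (A + K)*(1/(2*K)) = (A + K)/(2*K))
h = 74 (h = 3 + (78 - 7) = 3 + 71 = 74)
(16 - 35)*P(1, -5*9) + h = (16 - 35)*((1 - 5*9)/(2*((-5*9)))) + 74 = -19*(1 - 45)/(2*(-45)) + 74 = -19*(-1)*(-44)/(2*45) + 74 = -19*22/45 + 74 = -418/45 + 74 = 2912/45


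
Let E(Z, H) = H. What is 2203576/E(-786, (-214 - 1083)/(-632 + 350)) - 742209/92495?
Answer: 4421246944059/9228155 ≈ 4.7910e+5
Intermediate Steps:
2203576/E(-786, (-214 - 1083)/(-632 + 350)) - 742209/92495 = 2203576/(((-214 - 1083)/(-632 + 350))) - 742209/92495 = 2203576/((-1297/(-282))) - 742209*1/92495 = 2203576/((-1297*(-1/282))) - 57093/7115 = 2203576/(1297/282) - 57093/7115 = 2203576*(282/1297) - 57093/7115 = 621408432/1297 - 57093/7115 = 4421246944059/9228155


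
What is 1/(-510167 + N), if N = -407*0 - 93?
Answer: -1/510260 ≈ -1.9598e-6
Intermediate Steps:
N = -93 (N = 0 - 93 = -93)
1/(-510167 + N) = 1/(-510167 - 93) = 1/(-510260) = -1/510260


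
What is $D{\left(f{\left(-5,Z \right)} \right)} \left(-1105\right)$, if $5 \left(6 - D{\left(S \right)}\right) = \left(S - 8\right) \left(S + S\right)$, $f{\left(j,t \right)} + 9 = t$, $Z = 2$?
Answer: $39780$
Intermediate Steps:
$f{\left(j,t \right)} = -9 + t$
$D{\left(S \right)} = 6 - \frac{2 S \left(-8 + S\right)}{5}$ ($D{\left(S \right)} = 6 - \frac{\left(S - 8\right) \left(S + S\right)}{5} = 6 - \frac{\left(-8 + S\right) 2 S}{5} = 6 - \frac{2 S \left(-8 + S\right)}{5}$)
$D{\left(f{\left(-5,Z \right)} \right)} \left(-1105\right) = \left(6 - \frac{2 \left(-9 + 2\right)^{2}}{5} + \frac{16 \left(-9 + 2\right)}{5}\right) \left(-1105\right) = \left(6 - \frac{2 \left(-7\right)^{2}}{5} + \frac{16}{5} \left(-7\right)\right) \left(-1105\right) = \left(6 - \frac{98}{5} - \frac{112}{5}\right) \left(-1105\right) = \left(-36\right) \left(-1105\right) = 39780$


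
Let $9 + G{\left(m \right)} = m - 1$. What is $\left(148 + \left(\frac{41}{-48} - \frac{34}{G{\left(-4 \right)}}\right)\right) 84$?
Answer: $\frac{50257}{4} \approx 12564.0$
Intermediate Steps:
$G{\left(m \right)} = -10 + m$ ($G{\left(m \right)} = -9 + \left(m - 1\right) = -9 + \left(-1 + m\right) = -10 + m$)
$\left(148 + \left(\frac{41}{-48} - \frac{34}{G{\left(-4 \right)}}\right)\right) 84 = \left(148 - \left(\frac{41}{48} + \frac{34}{-10 - 4}\right)\right) 84 = \left(148 - \left(\frac{41}{48} + \frac{34}{-14}\right)\right) 84 = \left(148 - - \frac{529}{336}\right) 84 = \left(148 + \left(- \frac{41}{48} + \frac{17}{7}\right)\right) 84 = \left(148 + \frac{529}{336}\right) 84 = \frac{50257}{336} \cdot 84 = \frac{50257}{4}$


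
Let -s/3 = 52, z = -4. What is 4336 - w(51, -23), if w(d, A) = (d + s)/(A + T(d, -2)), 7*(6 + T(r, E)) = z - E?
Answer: 177629/41 ≈ 4332.4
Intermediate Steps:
s = -156 (s = -3*52 = -156)
T(r, E) = -46/7 - E/7 (T(r, E) = -6 + (-4 - E)/7 = -6 + (-4/7 - E/7) = -46/7 - E/7)
w(d, A) = (-156 + d)/(-44/7 + A) (w(d, A) = (d - 156)/(A + (-46/7 - 1/7*(-2))) = (-156 + d)/(A + (-46/7 + 2/7)) = (-156 + d)/(A - 44/7) = (-156 + d)/(-44/7 + A))
4336 - w(51, -23) = 4336 - 7*(-156 + 51)/(-44 + 7*(-23)) = 4336 - 7*(-105)/(-44 - 161) = 4336 - 7*(-105)/(-205) = 4336 - 7*(-1)*(-105)/205 = 4336 - 1*147/41 = 4336 - 147/41 = 177629/41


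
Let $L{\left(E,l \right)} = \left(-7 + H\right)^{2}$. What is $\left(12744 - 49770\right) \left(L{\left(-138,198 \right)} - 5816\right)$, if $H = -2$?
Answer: $212344110$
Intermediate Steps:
$L{\left(E,l \right)} = 81$ ($L{\left(E,l \right)} = \left(-7 - 2\right)^{2} = \left(-9\right)^{2} = 81$)
$\left(12744 - 49770\right) \left(L{\left(-138,198 \right)} - 5816\right) = \left(12744 - 49770\right) \left(81 - 5816\right) = - 37026 \left(81 - 5816\right) = \left(-37026\right) \left(-5735\right) = 212344110$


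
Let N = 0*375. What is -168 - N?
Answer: -168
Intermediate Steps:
N = 0
-168 - N = -168 - 1*0 = -168 + 0 = -168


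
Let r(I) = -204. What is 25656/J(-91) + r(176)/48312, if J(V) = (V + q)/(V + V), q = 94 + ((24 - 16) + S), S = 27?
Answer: -9399486419/76494 ≈ -1.2288e+5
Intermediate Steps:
q = 129 (q = 94 + ((24 - 16) + 27) = 94 + (8 + 27) = 94 + 35 = 129)
J(V) = (129 + V)/(2*V) (J(V) = (V + 129)/(V + V) = (129 + V)/((2*V)) = (129 + V)*(1/(2*V)) = (129 + V)/(2*V))
25656/J(-91) + r(176)/48312 = 25656/(((1/2)*(129 - 91)/(-91))) - 204/48312 = 25656/(((1/2)*(-1/91)*38)) - 204*1/48312 = 25656/(-19/91) - 17/4026 = 25656*(-91/19) - 17/4026 = -2334696/19 - 17/4026 = -9399486419/76494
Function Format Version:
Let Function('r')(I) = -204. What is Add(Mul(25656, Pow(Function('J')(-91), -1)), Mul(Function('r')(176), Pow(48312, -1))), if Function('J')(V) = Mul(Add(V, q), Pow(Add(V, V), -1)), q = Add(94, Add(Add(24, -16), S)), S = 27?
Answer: Rational(-9399486419, 76494) ≈ -1.2288e+5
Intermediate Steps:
q = 129 (q = Add(94, Add(Add(24, -16), 27)) = Add(94, Add(8, 27)) = Add(94, 35) = 129)
Function('J')(V) = Mul(Rational(1, 2), Pow(V, -1), Add(129, V)) (Function('J')(V) = Mul(Add(V, 129), Pow(Add(V, V), -1)) = Mul(Add(129, V), Pow(Mul(2, V), -1)) = Mul(Add(129, V), Mul(Rational(1, 2), Pow(V, -1))) = Mul(Rational(1, 2), Pow(V, -1), Add(129, V)))
Add(Mul(25656, Pow(Function('J')(-91), -1)), Mul(Function('r')(176), Pow(48312, -1))) = Add(Mul(25656, Pow(Mul(Rational(1, 2), Pow(-91, -1), Add(129, -91)), -1)), Mul(-204, Pow(48312, -1))) = Add(Mul(25656, Pow(Mul(Rational(1, 2), Rational(-1, 91), 38), -1)), Mul(-204, Rational(1, 48312))) = Add(Mul(25656, Pow(Rational(-19, 91), -1)), Rational(-17, 4026)) = Add(Mul(25656, Rational(-91, 19)), Rational(-17, 4026)) = Add(Rational(-2334696, 19), Rational(-17, 4026)) = Rational(-9399486419, 76494)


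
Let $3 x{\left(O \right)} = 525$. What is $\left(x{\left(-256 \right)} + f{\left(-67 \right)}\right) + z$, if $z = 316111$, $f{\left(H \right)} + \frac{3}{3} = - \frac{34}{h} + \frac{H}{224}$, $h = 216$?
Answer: $\frac{1912888919}{6048} \approx 3.1628 \cdot 10^{5}$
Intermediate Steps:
$x{\left(O \right)} = 175$ ($x{\left(O \right)} = \frac{1}{3} \cdot 525 = 175$)
$f{\left(H \right)} = - \frac{125}{108} + \frac{H}{224}$ ($f{\left(H \right)} = -1 + \left(- \frac{34}{216} + \frac{H}{224}\right) = -1 + \left(\left(-34\right) \frac{1}{216} + H \frac{1}{224}\right) = -1 + \left(- \frac{17}{108} + \frac{H}{224}\right) = - \frac{125}{108} + \frac{H}{224}$)
$\left(x{\left(-256 \right)} + f{\left(-67 \right)}\right) + z = \left(175 + \left(- \frac{125}{108} + \frac{1}{224} \left(-67\right)\right)\right) + 316111 = \left(175 - \frac{8809}{6048}\right) + 316111 = \frac{1049591}{6048} + 316111 = \frac{1912888919}{6048}$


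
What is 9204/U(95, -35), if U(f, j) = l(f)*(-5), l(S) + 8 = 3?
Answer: 9204/25 ≈ 368.16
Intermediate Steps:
l(S) = -5 (l(S) = -8 + 3 = -5)
U(f, j) = 25 (U(f, j) = -5*(-5) = 25)
9204/U(95, -35) = 9204/25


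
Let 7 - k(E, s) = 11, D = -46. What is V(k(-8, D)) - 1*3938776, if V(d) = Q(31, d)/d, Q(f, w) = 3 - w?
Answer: -15755111/4 ≈ -3.9388e+6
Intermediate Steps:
k(E, s) = -4 (k(E, s) = 7 - 1*11 = 7 - 11 = -4)
V(d) = (3 - d)/d
V(k(-8, D)) - 1*3938776 = (3 - 1*(-4))/(-4) - 1*3938776 = -(3 + 4)/4 - 3938776 = -¼*7 - 3938776 = -7/4 - 3938776 = -15755111/4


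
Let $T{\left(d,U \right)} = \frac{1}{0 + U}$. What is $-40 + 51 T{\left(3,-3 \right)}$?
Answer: $-57$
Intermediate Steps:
$T{\left(d,U \right)} = \frac{1}{U}$
$-40 + 51 T{\left(3,-3 \right)} = -40 + \frac{51}{-3} = -40 + 51 \left(- \frac{1}{3}\right) = -40 - 17 = -57$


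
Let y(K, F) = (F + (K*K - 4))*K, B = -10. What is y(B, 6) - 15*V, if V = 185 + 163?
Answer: -6240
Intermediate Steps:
V = 348
y(K, F) = K*(-4 + F + K²) (y(K, F) = (F + (K² - 4))*K = (F + (-4 + K²))*K = (-4 + F + K²)*K = K*(-4 + F + K²))
y(B, 6) - 15*V = -10*(-4 + 6 + (-10)²) - 15*348 = -10*(-4 + 6 + 100) - 5220 = -10*102 - 5220 = -1020 - 5220 = -6240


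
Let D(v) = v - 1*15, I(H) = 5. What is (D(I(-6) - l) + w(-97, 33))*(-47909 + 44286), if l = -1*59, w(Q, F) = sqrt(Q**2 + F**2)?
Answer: -177527 - 3623*sqrt(10498) ≈ -5.4874e+5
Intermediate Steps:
w(Q, F) = sqrt(F**2 + Q**2)
l = -59
D(v) = -15 + v (D(v) = v - 15 = -15 + v)
(D(I(-6) - l) + w(-97, 33))*(-47909 + 44286) = ((-15 + (5 - 1*(-59))) + sqrt(33**2 + (-97)**2))*(-47909 + 44286) = ((-15 + (5 + 59)) + sqrt(1089 + 9409))*(-3623) = ((-15 + 64) + sqrt(10498))*(-3623) = (49 + sqrt(10498))*(-3623) = -177527 - 3623*sqrt(10498)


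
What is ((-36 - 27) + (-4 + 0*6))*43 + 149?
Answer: -2732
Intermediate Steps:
((-36 - 27) + (-4 + 0*6))*43 + 149 = (-63 + (-4 + 0))*43 + 149 = (-63 - 4)*43 + 149 = -67*43 + 149 = -2881 + 149 = -2732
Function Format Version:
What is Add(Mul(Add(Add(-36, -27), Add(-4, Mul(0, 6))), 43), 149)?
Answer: -2732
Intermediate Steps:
Add(Mul(Add(Add(-36, -27), Add(-4, Mul(0, 6))), 43), 149) = Add(Mul(Add(-63, Add(-4, 0)), 43), 149) = Add(Mul(Add(-63, -4), 43), 149) = Add(Mul(-67, 43), 149) = Add(-2881, 149) = -2732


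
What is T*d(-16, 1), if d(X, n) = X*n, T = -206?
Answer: 3296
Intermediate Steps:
T*d(-16, 1) = -(-3296) = -206*(-16) = 3296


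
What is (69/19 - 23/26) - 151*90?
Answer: -6712103/494 ≈ -13587.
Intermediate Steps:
(69/19 - 23/26) - 151*90 = (69*(1/19) - 23*1/26) - 13590 = (69/19 - 23/26) - 13590 = 1357/494 - 13590 = -6712103/494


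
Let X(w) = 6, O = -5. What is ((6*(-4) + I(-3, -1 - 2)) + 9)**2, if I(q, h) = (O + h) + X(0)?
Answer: 289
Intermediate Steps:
I(q, h) = 1 + h (I(q, h) = (-5 + h) + 6 = 1 + h)
((6*(-4) + I(-3, -1 - 2)) + 9)**2 = ((6*(-4) + (1 + (-1 - 2))) + 9)**2 = ((-24 + (1 - 3)) + 9)**2 = ((-24 - 2) + 9)**2 = (-26 + 9)**2 = (-17)**2 = 289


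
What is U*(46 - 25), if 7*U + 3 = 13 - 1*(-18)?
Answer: 84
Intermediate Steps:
U = 4 (U = -3/7 + (13 - 1*(-18))/7 = -3/7 + (13 + 18)/7 = -3/7 + (⅐)*31 = -3/7 + 31/7 = 4)
U*(46 - 25) = 4*(46 - 25) = 4*21 = 84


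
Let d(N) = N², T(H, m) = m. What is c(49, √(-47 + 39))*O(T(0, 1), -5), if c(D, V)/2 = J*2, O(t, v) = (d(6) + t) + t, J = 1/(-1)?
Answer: -152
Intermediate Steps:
J = -1
O(t, v) = 36 + 2*t (O(t, v) = (6² + t) + t = (36 + t) + t = 36 + 2*t)
c(D, V) = -4 (c(D, V) = 2*(-1*2) = 2*(-2) = -4)
c(49, √(-47 + 39))*O(T(0, 1), -5) = -4*(36 + 2*1) = -4*(36 + 2) = -4*38 = -152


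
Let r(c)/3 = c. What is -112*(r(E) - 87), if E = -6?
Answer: 11760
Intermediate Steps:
r(c) = 3*c
-112*(r(E) - 87) = -112*(3*(-6) - 87) = -112*(-18 - 87) = -112*(-105) = 11760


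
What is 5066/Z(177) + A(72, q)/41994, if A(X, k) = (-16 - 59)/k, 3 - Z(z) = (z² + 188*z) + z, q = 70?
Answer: -331039349/4231623396 ≈ -0.078230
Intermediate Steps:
Z(z) = 3 - z² - 189*z (Z(z) = 3 - ((z² + 188*z) + z) = 3 - (z² + 189*z) = 3 + (-z² - 189*z) = 3 - z² - 189*z)
A(X, k) = -75/k
5066/Z(177) + A(72, q)/41994 = 5066/(3 - 1*177² - 189*177) - 75/70/41994 = 5066/(3 - 1*31329 - 33453) - 75*1/70*(1/41994) = 5066/(3 - 31329 - 33453) - 15/14*1/41994 = 5066/(-64779) - 5/195972 = 5066*(-1/64779) - 5/195972 = -5066/64779 - 5/195972 = -331039349/4231623396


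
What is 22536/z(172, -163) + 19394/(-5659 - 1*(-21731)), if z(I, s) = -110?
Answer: -90016313/441980 ≈ -203.67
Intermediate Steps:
22536/z(172, -163) + 19394/(-5659 - 1*(-21731)) = 22536/(-110) + 19394/(-5659 - 1*(-21731)) = 22536*(-1/110) + 19394/(-5659 + 21731) = -11268/55 + 19394/16072 = -11268/55 + 19394*(1/16072) = -11268/55 + 9697/8036 = -90016313/441980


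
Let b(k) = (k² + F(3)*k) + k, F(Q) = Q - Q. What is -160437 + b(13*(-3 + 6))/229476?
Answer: -236002817/1471 ≈ -1.6044e+5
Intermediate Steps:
F(Q) = 0
b(k) = k + k² (b(k) = (k² + 0*k) + k = (k² + 0) + k = k² + k = k + k²)
-160437 + b(13*(-3 + 6))/229476 = -160437 + ((13*(-3 + 6))*(1 + 13*(-3 + 6)))/229476 = -160437 + ((13*3)*(1 + 13*3))*(1/229476) = -160437 + (39*(1 + 39))*(1/229476) = -160437 + (39*40)*(1/229476) = -160437 + 1560*(1/229476) = -160437 + 10/1471 = -236002817/1471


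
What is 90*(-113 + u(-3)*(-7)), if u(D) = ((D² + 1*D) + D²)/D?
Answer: -7020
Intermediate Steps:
u(D) = (D + 2*D²)/D (u(D) = ((D² + D) + D²)/D = ((D + D²) + D²)/D = (D + 2*D²)/D)
90*(-113 + u(-3)*(-7)) = 90*(-113 + (1 + 2*(-3))*(-7)) = 90*(-113 + (1 - 6)*(-7)) = 90*(-113 - 5*(-7)) = 90*(-113 + 35) = 90*(-78) = -7020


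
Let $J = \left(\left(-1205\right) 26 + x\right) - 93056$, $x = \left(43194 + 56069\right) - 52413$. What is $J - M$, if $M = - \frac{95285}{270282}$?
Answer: $- \frac{20956489867}{270282} \approx -77536.0$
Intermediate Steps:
$x = 46850$ ($x = 99263 - 52413 = 46850$)
$M = - \frac{95285}{270282}$ ($M = \left(-95285\right) \frac{1}{270282} = - \frac{95285}{270282} \approx -0.35254$)
$J = -77536$ ($J = \left(\left(-1205\right) 26 + 46850\right) - 93056 = \left(-31330 + 46850\right) - 93056 = 15520 - 93056 = -77536$)
$J - M = -77536 - - \frac{95285}{270282} = -77536 + \frac{95285}{270282} = - \frac{20956489867}{270282}$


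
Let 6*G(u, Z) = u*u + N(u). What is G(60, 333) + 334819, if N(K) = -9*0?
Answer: 335419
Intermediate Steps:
N(K) = 0
G(u, Z) = u²/6 (G(u, Z) = (u*u + 0)/6 = (u² + 0)/6 = u²/6)
G(60, 333) + 334819 = (⅙)*60² + 334819 = (⅙)*3600 + 334819 = 600 + 334819 = 335419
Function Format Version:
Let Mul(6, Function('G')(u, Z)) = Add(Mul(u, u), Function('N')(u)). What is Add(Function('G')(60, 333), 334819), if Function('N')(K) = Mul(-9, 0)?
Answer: 335419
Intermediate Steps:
Function('N')(K) = 0
Function('G')(u, Z) = Mul(Rational(1, 6), Pow(u, 2)) (Function('G')(u, Z) = Mul(Rational(1, 6), Add(Mul(u, u), 0)) = Mul(Rational(1, 6), Add(Pow(u, 2), 0)) = Mul(Rational(1, 6), Pow(u, 2)))
Add(Function('G')(60, 333), 334819) = Add(Mul(Rational(1, 6), Pow(60, 2)), 334819) = Add(Mul(Rational(1, 6), 3600), 334819) = Add(600, 334819) = 335419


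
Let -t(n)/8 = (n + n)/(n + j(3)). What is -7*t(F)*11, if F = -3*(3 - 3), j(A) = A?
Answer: 0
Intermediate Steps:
F = 0 (F = -3*0 = 0)
t(n) = -16*n/(3 + n) (t(n) = -8*(n + n)/(n + 3) = -8*2*n/(3 + n) = -16*n/(3 + n))
-7*t(F)*11 = -(-112)*0/(3 + 0)*11 = -(-112)*0/3*11 = -7*0*11 = 0*11 = 0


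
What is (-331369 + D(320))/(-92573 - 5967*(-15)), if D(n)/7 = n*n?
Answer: -385431/3068 ≈ -125.63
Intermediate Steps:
D(n) = 7*n² (D(n) = 7*(n*n) = 7*n²)
(-331369 + D(320))/(-92573 - 5967*(-15)) = (-331369 + 7*320²)/(-92573 - 5967*(-15)) = (-331369 + 7*102400)/(-92573 + 89505) = (-331369 + 716800)/(-3068) = 385431*(-1/3068) = -385431/3068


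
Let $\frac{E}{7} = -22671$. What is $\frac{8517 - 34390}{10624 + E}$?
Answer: $\frac{25873}{148073} \approx 0.17473$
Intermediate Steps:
$E = -158697$ ($E = 7 \left(-22671\right) = -158697$)
$\frac{8517 - 34390}{10624 + E} = \frac{8517 - 34390}{10624 - 158697} = - \frac{25873}{-148073} = \left(-25873\right) \left(- \frac{1}{148073}\right) = \frac{25873}{148073}$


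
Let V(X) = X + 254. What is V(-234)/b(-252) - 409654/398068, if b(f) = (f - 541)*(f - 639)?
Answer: -13156290811/12784550922 ≈ -1.0291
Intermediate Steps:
V(X) = 254 + X
b(f) = (-639 + f)*(-541 + f) (b(f) = (-541 + f)*(-639 + f) = (-639 + f)*(-541 + f))
V(-234)/b(-252) - 409654/398068 = (254 - 234)/(345699 + (-252)² - 1180*(-252)) - 409654/398068 = 20/(345699 + 63504 + 297360) - 409654*1/398068 = 20/706563 - 204827/199034 = -13156290811/12784550922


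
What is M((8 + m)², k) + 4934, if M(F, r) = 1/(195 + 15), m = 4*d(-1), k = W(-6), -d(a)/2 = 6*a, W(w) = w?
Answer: 1036141/210 ≈ 4934.0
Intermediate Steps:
d(a) = -12*a
k = -6
m = 48 (m = 4*(-12*(-1)) = 4*12 = 48)
M(F, r) = 1/210
M((8 + m)², k) + 4934 = 1/210 + 4934 = 1036141/210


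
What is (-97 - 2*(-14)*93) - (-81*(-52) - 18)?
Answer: -1687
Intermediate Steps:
(-97 - 2*(-14)*93) - (-81*(-52) - 18) = (-97 + 28*93) - (4212 - 18) = (-97 + 2604) - 1*4194 = 2507 - 4194 = -1687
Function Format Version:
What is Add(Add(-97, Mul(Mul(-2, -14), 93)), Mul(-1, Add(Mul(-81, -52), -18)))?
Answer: -1687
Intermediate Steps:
Add(Add(-97, Mul(Mul(-2, -14), 93)), Mul(-1, Add(Mul(-81, -52), -18))) = Add(Add(-97, Mul(28, 93)), Mul(-1, Add(4212, -18))) = Add(Add(-97, 2604), Mul(-1, 4194)) = Add(2507, -4194) = -1687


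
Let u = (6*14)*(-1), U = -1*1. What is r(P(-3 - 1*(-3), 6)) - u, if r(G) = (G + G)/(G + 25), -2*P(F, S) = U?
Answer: 4286/51 ≈ 84.039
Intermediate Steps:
U = -1
P(F, S) = ½ (P(F, S) = -½*(-1) = ½)
r(G) = 2*G/(25 + G) (r(G) = (2*G)/(25 + G) = 2*G/(25 + G))
u = -84 (u = 84*(-1) = -84)
r(P(-3 - 1*(-3), 6)) - u = 2*(½)/(25 + ½) - 1*(-84) = 2*(½)/(51/2) + 84 = 2*(½)*(2/51) + 84 = 2/51 + 84 = 4286/51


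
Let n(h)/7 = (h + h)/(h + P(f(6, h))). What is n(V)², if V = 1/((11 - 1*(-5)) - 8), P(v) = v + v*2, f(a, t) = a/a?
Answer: 196/625 ≈ 0.31360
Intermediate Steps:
f(a, t) = 1
P(v) = 3*v (P(v) = v + 2*v = 3*v)
V = ⅛ (V = 1/((11 + 5) - 8) = 1/(16 - 8) = 1/8 = ⅛ ≈ 0.12500)
n(h) = 14*h/(3 + h) (n(h) = 7*((h + h)/(h + 3*1)) = 7*((2*h)/(h + 3)) = 7*((2*h)/(3 + h)) = 7*(2*h/(3 + h)) = 14*h/(3 + h))
n(V)² = (14*(⅛)/(3 + ⅛))² = (14*(⅛)/(25/8))² = (14*(⅛)*(8/25))² = (14/25)² = 196/625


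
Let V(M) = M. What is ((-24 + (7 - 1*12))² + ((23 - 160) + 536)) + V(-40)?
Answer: 1200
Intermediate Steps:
((-24 + (7 - 1*12))² + ((23 - 160) + 536)) + V(-40) = ((-24 + (7 - 1*12))² + ((23 - 160) + 536)) - 40 = ((-24 + (7 - 12))² + (-137 + 536)) - 40 = ((-24 - 5)² + 399) - 40 = ((-29)² + 399) - 40 = (841 + 399) - 40 = 1240 - 40 = 1200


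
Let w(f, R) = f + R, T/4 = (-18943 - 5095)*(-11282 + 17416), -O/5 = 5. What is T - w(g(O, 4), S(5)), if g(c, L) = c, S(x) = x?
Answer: -589796348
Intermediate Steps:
O = -25 (O = -5*5 = -25)
T = -589796368 (T = 4*((-18943 - 5095)*(-11282 + 17416)) = 4*(-24038*6134) = 4*(-147449092) = -589796368)
w(f, R) = R + f
T - w(g(O, 4), S(5)) = -589796368 - (5 - 25) = -589796368 - 1*(-20) = -589796368 + 20 = -589796348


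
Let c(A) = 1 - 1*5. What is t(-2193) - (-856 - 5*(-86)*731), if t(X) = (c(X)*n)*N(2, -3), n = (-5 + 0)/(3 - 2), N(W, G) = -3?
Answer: -313534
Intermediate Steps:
n = -5 (n = -5/1 = -5*1 = -5)
c(A) = -4 (c(A) = 1 - 5 = -4)
t(X) = -60 (t(X) = -4*(-5)*(-3) = 20*(-3) = -60)
t(-2193) - (-856 - 5*(-86)*731) = -60 - (-856 - 5*(-86)*731) = -60 - (-856 + 430*731) = -60 - (-856 + 314330) = -60 - 1*313474 = -60 - 313474 = -313534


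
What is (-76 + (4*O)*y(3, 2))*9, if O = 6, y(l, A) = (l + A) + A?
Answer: 828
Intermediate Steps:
y(l, A) = l + 2*A (y(l, A) = (A + l) + A = l + 2*A)
(-76 + (4*O)*y(3, 2))*9 = (-76 + (4*6)*(3 + 2*2))*9 = (-76 + 24*(3 + 4))*9 = (-76 + 24*7)*9 = (-76 + 168)*9 = 92*9 = 828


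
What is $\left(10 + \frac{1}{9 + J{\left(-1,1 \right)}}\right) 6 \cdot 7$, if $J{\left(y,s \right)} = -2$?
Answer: $426$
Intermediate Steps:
$\left(10 + \frac{1}{9 + J{\left(-1,1 \right)}}\right) 6 \cdot 7 = \left(10 + \frac{1}{9 - 2}\right) 6 \cdot 7 = \left(10 + \frac{1}{7}\right) 42 = \frac{71}{7} \cdot 42 = 426$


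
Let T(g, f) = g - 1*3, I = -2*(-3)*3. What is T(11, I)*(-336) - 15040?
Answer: -17728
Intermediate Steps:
I = 18 (I = 6*3 = 18)
T(g, f) = -3 + g (T(g, f) = g - 3 = -3 + g)
T(11, I)*(-336) - 15040 = (-3 + 11)*(-336) - 15040 = 8*(-336) - 15040 = -2688 - 15040 = -17728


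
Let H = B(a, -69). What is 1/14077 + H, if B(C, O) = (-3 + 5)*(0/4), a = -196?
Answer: 1/14077 ≈ 7.1038e-5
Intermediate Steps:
B(C, O) = 0 (B(C, O) = 2*(0*(¼)) = 2*0 = 0)
H = 0
1/14077 + H = 1/14077 + 0 = 1/14077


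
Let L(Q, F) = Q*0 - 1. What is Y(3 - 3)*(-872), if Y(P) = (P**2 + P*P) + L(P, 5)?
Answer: 872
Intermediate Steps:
L(Q, F) = -1 (L(Q, F) = 0 - 1 = -1)
Y(P) = -1 + 2*P**2 (Y(P) = (P**2 + P*P) - 1 = (P**2 + P**2) - 1 = 2*P**2 - 1 = -1 + 2*P**2)
Y(3 - 3)*(-872) = (-1 + 2*(3 - 3)**2)*(-872) = (-1 + 2*0**2)*(-872) = (-1 + 2*0)*(-872) = (-1 + 0)*(-872) = -1*(-872) = 872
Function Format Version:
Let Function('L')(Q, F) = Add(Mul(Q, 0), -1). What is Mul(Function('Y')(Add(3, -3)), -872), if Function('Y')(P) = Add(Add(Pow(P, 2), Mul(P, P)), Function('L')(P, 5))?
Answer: 872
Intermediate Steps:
Function('L')(Q, F) = -1 (Function('L')(Q, F) = Add(0, -1) = -1)
Function('Y')(P) = Add(-1, Mul(2, Pow(P, 2))) (Function('Y')(P) = Add(Add(Pow(P, 2), Mul(P, P)), -1) = Add(Add(Pow(P, 2), Pow(P, 2)), -1) = Add(Mul(2, Pow(P, 2)), -1) = Add(-1, Mul(2, Pow(P, 2))))
Mul(Function('Y')(Add(3, -3)), -872) = Mul(Add(-1, Mul(2, Pow(Add(3, -3), 2))), -872) = Mul(Add(-1, Mul(2, Pow(0, 2))), -872) = Mul(Add(-1, Mul(2, 0)), -872) = Mul(Add(-1, 0), -872) = Mul(-1, -872) = 872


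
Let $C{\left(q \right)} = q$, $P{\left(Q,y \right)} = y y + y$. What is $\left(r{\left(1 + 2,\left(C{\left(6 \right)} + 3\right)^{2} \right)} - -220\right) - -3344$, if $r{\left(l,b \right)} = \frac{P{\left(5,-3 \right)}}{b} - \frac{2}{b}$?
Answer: $\frac{288688}{81} \approx 3564.1$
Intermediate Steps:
$P{\left(Q,y \right)} = y + y^{2}$ ($P{\left(Q,y \right)} = y^{2} + y = y + y^{2}$)
$r{\left(l,b \right)} = \frac{4}{b}$ ($r{\left(l,b \right)} = \frac{\left(-3\right) \left(1 - 3\right)}{b} - \frac{2}{b} = \frac{\left(-3\right) \left(-2\right)}{b} - \frac{2}{b} = \frac{6}{b} - \frac{2}{b} = \frac{4}{b}$)
$\left(r{\left(1 + 2,\left(C{\left(6 \right)} + 3\right)^{2} \right)} - -220\right) - -3344 = \left(\frac{4}{\left(6 + 3\right)^{2}} - -220\right) - -3344 = \left(\frac{4}{9^{2}} + 220\right) + 3344 = \left(\frac{4}{81} + 220\right) + 3344 = \frac{17824}{81} + 3344 = \frac{288688}{81}$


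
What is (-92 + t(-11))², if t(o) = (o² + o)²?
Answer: 144192064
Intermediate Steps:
t(o) = (o + o²)²
(-92 + t(-11))² = (-92 + (-11)²*(1 - 11)²)² = (-92 + 121*(-10)²)² = (-92 + 121*100)² = (-92 + 12100)² = 12008² = 144192064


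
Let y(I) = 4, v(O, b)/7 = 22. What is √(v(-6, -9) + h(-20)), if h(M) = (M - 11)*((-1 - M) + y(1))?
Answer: I*√559 ≈ 23.643*I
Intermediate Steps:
v(O, b) = 154 (v(O, b) = 7*22 = 154)
h(M) = (-11 + M)*(3 - M) (h(M) = (M - 11)*((-1 - M) + 4) = (-11 + M)*(3 - M))
√(v(-6, -9) + h(-20)) = √(154 + (-33 - 1*(-20)² + 14*(-20))) = √(154 + (-33 - 1*400 - 280)) = √(154 + (-33 - 400 - 280)) = √(154 - 713) = √(-559) = I*√559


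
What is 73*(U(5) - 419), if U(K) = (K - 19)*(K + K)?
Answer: -40807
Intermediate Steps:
U(K) = 2*K*(-19 + K) (U(K) = (-19 + K)*(2*K) = 2*K*(-19 + K))
73*(U(5) - 419) = 73*(2*5*(-19 + 5) - 419) = 73*(2*5*(-14) - 419) = 73*(-140 - 419) = 73*(-559) = -40807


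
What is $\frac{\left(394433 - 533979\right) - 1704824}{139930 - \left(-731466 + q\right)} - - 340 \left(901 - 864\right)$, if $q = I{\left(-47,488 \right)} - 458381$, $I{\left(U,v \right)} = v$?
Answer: $\frac{16720611250}{1329289} \approx 12579.0$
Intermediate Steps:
$q = -457893$ ($q = 488 - 458381 = -457893$)
$\frac{\left(394433 - 533979\right) - 1704824}{139930 - \left(-731466 + q\right)} - - 340 \left(901 - 864\right) = \frac{\left(394433 - 533979\right) - 1704824}{139930 + \left(731466 - -457893\right)} - - 340 \left(901 - 864\right) = \frac{\left(394433 - 533979\right) - 1704824}{139930 + \left(731466 + 457893\right)} - \left(-340\right) 37 = \frac{-139546 - 1704824}{139930 + 1189359} - -12580 = - \frac{1844370}{1329289} + 12580 = \frac{16720611250}{1329289}$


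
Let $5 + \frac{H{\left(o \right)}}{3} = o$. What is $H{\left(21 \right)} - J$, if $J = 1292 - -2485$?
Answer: $-3729$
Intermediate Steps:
$J = 3777$ ($J = 1292 + 2485 = 3777$)
$H{\left(o \right)} = -15 + 3 o$
$H{\left(21 \right)} - J = \left(-15 + 3 \cdot 21\right) - 3777 = \left(-15 + 63\right) - 3777 = 48 - 3777 = -3729$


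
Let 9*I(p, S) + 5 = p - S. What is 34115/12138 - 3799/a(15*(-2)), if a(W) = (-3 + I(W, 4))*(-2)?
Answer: -68417863/267036 ≈ -256.21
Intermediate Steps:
I(p, S) = -5/9 - S/9 + p/9 (I(p, S) = -5/9 + (p - S)/9 = -5/9 + (-S/9 + p/9) = -5/9 - S/9 + p/9)
a(W) = 8 - 2*W/9 (a(W) = (-3 + (-5/9 - 1/9*4 + W/9))*(-2) = (-3 + (-5/9 - 4/9 + W/9))*(-2) = (-3 + (-1 + W/9))*(-2) = (-4 + W/9)*(-2) = 8 - 2*W/9)
34115/12138 - 3799/a(15*(-2)) = 34115/12138 - 3799/(8 - 10*(-2)/3) = 34115*(1/12138) - 3799/(8 - 2/9*(-30)) = 34115/12138 - 3799/(8 + 20/3) = 34115/12138 - 3799/44/3 = 34115/12138 - 3799*3/44 = 34115/12138 - 11397/44 = -68417863/267036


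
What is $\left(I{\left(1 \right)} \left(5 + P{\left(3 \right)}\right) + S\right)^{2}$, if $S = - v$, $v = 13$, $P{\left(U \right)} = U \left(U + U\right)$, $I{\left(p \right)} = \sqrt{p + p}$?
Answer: $1227 - 598 \sqrt{2} \approx 381.3$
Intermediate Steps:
$I{\left(p \right)} = \sqrt{2} \sqrt{p}$ ($I{\left(p \right)} = \sqrt{2 p} = \sqrt{2} \sqrt{p}$)
$P{\left(U \right)} = 2 U^{2}$ ($P{\left(U \right)} = U 2 U = 2 U^{2}$)
$S = -13$ ($S = \left(-1\right) 13 = -13$)
$\left(I{\left(1 \right)} \left(5 + P{\left(3 \right)}\right) + S\right)^{2} = \left(\sqrt{2} \sqrt{1} \left(5 + 2 \cdot 3^{2}\right) - 13\right)^{2} = \left(\sqrt{2} \cdot 1 \left(5 + 2 \cdot 9\right) - 13\right)^{2} = \left(\sqrt{2} \left(5 + 18\right) - 13\right)^{2} = \left(\sqrt{2} \cdot 23 - 13\right)^{2} = \left(23 \sqrt{2} - 13\right)^{2} = \left(-13 + 23 \sqrt{2}\right)^{2}$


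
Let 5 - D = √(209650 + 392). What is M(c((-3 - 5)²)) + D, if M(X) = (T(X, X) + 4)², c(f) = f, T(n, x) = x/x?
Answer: 30 - 3*√23338 ≈ -428.30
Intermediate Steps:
T(n, x) = 1
M(X) = 25 (M(X) = (1 + 4)² = 5² = 25)
D = 5 - 3*√23338 (D = 5 - √(209650 + 392) = 5 - √210042 = 5 - 3*√23338 ≈ -453.30)
M(c((-3 - 5)²)) + D = 25 + (5 - 3*√23338) = 30 - 3*√23338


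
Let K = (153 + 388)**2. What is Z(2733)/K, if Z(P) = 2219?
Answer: 2219/292681 ≈ 0.0075816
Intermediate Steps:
K = 292681 (K = 541**2 = 292681)
Z(2733)/K = 2219/292681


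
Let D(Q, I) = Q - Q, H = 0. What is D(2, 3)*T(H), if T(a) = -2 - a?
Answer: 0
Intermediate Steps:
D(Q, I) = 0
D(2, 3)*T(H) = 0*(-2 - 1*0) = 0*(-2 + 0) = 0*(-2) = 0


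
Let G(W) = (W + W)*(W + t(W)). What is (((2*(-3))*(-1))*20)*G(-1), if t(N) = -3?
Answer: 960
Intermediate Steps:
G(W) = 2*W*(-3 + W) (G(W) = (W + W)*(W - 3) = (2*W)*(-3 + W) = 2*W*(-3 + W))
(((2*(-3))*(-1))*20)*G(-1) = (((2*(-3))*(-1))*20)*(2*(-1)*(-3 - 1)) = (-6*(-1)*20)*(2*(-1)*(-4)) = (6*20)*8 = 120*8 = 960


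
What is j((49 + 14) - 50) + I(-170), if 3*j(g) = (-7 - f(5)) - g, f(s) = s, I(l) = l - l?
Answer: -25/3 ≈ -8.3333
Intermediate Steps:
I(l) = 0
j(g) = -4 - g/3 (j(g) = ((-7 - 1*5) - g)/3 = ((-7 - 5) - g)/3 = (-12 - g)/3 = -4 - g/3)
j((49 + 14) - 50) + I(-170) = (-4 - ((49 + 14) - 50)/3) + 0 = (-4 - (63 - 50)/3) + 0 = (-4 - 1/3*13) + 0 = (-4 - 13/3) + 0 = -25/3 + 0 = -25/3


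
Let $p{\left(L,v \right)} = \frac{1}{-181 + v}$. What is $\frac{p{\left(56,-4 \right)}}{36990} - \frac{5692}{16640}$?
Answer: $- \frac{973780661}{2846750400} \approx -0.34207$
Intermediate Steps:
$\frac{p{\left(56,-4 \right)}}{36990} - \frac{5692}{16640} = \frac{1}{\left(-181 - 4\right) 36990} - \frac{5692}{16640} = \frac{1}{-185} \cdot \frac{1}{36990} - \frac{1423}{4160} = \left(- \frac{1}{185}\right) \frac{1}{36990} - \frac{1423}{4160} = - \frac{1}{6843150} - \frac{1423}{4160} = - \frac{973780661}{2846750400}$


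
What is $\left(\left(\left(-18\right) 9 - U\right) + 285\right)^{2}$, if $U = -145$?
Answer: $71824$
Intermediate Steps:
$\left(\left(\left(-18\right) 9 - U\right) + 285\right)^{2} = \left(\left(\left(-18\right) 9 - -145\right) + 285\right)^{2} = \left(\left(-162 + 145\right) + 285\right)^{2} = \left(-17 + 285\right)^{2} = 268^{2} = 71824$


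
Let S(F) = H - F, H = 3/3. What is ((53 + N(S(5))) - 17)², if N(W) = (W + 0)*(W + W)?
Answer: 4624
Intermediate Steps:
H = 1 (H = 3*(⅓) = 1)
S(F) = 1 - F
N(W) = 2*W² (N(W) = W*(2*W) = 2*W²)
((53 + N(S(5))) - 17)² = ((53 + 2*(1 - 1*5)²) - 17)² = ((53 + 2*(1 - 5)²) - 17)² = ((53 + 2*(-4)²) - 17)² = ((53 + 2*16) - 17)² = ((53 + 32) - 17)² = (85 - 17)² = 68² = 4624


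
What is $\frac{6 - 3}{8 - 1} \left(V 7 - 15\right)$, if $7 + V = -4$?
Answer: $- \frac{276}{7} \approx -39.429$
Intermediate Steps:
$V = -11$ ($V = -7 - 4 = -11$)
$\frac{6 - 3}{8 - 1} \left(V 7 - 15\right) = \frac{6 - 3}{8 - 1} \left(\left(-11\right) 7 - 15\right) = \frac{3}{7} \left(-77 - 15\right) = 3 \cdot \frac{1}{7} \left(-92\right) = \frac{3}{7} \left(-92\right) = - \frac{276}{7}$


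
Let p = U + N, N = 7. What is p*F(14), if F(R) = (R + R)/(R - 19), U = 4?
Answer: -308/5 ≈ -61.600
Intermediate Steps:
F(R) = 2*R/(-19 + R) (F(R) = (2*R)/(-19 + R) = 2*R/(-19 + R))
p = 11 (p = 4 + 7 = 11)
p*F(14) = 11*(2*14/(-19 + 14)) = 11*(2*14/(-5)) = 11*(2*14*(-⅕)) = 11*(-28/5) = -308/5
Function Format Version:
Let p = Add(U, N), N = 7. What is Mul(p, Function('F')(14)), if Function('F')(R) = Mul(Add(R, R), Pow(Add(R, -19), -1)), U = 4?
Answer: Rational(-308, 5) ≈ -61.600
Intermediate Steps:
Function('F')(R) = Mul(2, R, Pow(Add(-19, R), -1)) (Function('F')(R) = Mul(Mul(2, R), Pow(Add(-19, R), -1)) = Mul(2, R, Pow(Add(-19, R), -1)))
p = 11 (p = Add(4, 7) = 11)
Mul(p, Function('F')(14)) = Mul(11, Mul(2, 14, Pow(Add(-19, 14), -1))) = Mul(11, Mul(2, 14, Pow(-5, -1))) = Mul(11, Mul(2, 14, Rational(-1, 5))) = Mul(11, Rational(-28, 5)) = Rational(-308, 5)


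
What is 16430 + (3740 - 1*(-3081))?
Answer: 23251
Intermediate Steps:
16430 + (3740 - 1*(-3081)) = 16430 + (3740 + 3081) = 16430 + 6821 = 23251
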